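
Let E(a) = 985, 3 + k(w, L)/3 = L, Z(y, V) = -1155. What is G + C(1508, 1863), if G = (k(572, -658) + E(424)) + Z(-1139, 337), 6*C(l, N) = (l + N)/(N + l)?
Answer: -12917/6 ≈ -2152.8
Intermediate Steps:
C(l, N) = 1/6 (C(l, N) = ((l + N)/(N + l))/6 = ((N + l)/(N + l))/6 = (1/6)*1 = 1/6)
k(w, L) = -9 + 3*L
G = -2153 (G = ((-9 + 3*(-658)) + 985) - 1155 = ((-9 - 1974) + 985) - 1155 = (-1983 + 985) - 1155 = -998 - 1155 = -2153)
G + C(1508, 1863) = -2153 + 1/6 = -12917/6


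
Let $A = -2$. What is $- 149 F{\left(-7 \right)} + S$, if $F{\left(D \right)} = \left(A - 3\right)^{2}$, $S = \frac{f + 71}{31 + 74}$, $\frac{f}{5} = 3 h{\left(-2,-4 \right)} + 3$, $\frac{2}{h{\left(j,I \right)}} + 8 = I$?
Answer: $- \frac{782083}{210} \approx -3724.2$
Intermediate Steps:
$h{\left(j,I \right)} = \frac{2}{-8 + I}$
$f = \frac{25}{2}$ ($f = 5 \left(3 \frac{2}{-8 - 4} + 3\right) = 5 \left(3 \frac{2}{-12} + 3\right) = 5 \left(3 \cdot 2 \left(- \frac{1}{12}\right) + 3\right) = 5 \left(3 \left(- \frac{1}{6}\right) + 3\right) = 5 \left(- \frac{1}{2} + 3\right) = 5 \cdot \frac{5}{2} = \frac{25}{2} \approx 12.5$)
$S = \frac{167}{210}$ ($S = \frac{\frac{25}{2} + 71}{31 + 74} = \frac{167}{2 \cdot 105} = \frac{167}{2} \cdot \frac{1}{105} = \frac{167}{210} \approx 0.79524$)
$F{\left(D \right)} = 25$ ($F{\left(D \right)} = \left(-2 - 3\right)^{2} = \left(-5\right)^{2} = 25$)
$- 149 F{\left(-7 \right)} + S = \left(-149\right) 25 + \frac{167}{210} = -3725 + \frac{167}{210} = - \frac{782083}{210}$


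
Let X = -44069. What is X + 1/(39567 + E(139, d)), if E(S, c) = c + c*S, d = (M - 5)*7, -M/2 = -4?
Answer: -1873240982/42507 ≈ -44069.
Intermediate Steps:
M = 8 (M = -2*(-4) = 8)
d = 21 (d = (8 - 5)*7 = 3*7 = 21)
E(S, c) = c + S*c
X + 1/(39567 + E(139, d)) = -44069 + 1/(39567 + 21*(1 + 139)) = -44069 + 1/(39567 + 21*140) = -44069 + 1/(39567 + 2940) = -44069 + 1/42507 = -1873240982/42507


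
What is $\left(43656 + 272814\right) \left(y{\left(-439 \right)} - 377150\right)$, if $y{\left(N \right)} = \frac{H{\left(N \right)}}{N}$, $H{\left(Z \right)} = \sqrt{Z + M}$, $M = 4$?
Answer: $-119356660500 - \frac{316470 i \sqrt{435}}{439} \approx -1.1936 \cdot 10^{11} - 15035.0 i$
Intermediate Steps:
$H{\left(Z \right)} = \sqrt{4 + Z}$ ($H{\left(Z \right)} = \sqrt{Z + 4} = \sqrt{4 + Z}$)
$y{\left(N \right)} = \frac{\sqrt{4 + N}}{N}$
$\left(43656 + 272814\right) \left(y{\left(-439 \right)} - 377150\right) = \left(43656 + 272814\right) \left(\frac{\sqrt{4 - 439}}{-439} - 377150\right) = 316470 \left(- \frac{\sqrt{-435}}{439} - 377150\right) = 316470 \left(- \frac{i \sqrt{435}}{439} - 377150\right) = 316470 \left(-377150 - \frac{i \sqrt{435}}{439}\right) = -119356660500 - \frac{316470 i \sqrt{435}}{439}$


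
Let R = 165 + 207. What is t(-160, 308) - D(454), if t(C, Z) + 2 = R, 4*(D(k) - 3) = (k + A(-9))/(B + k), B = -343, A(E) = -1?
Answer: 54165/148 ≈ 365.98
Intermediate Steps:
D(k) = 3 + (-1 + k)/(4*(-343 + k)) (D(k) = 3 + ((k - 1)/(-343 + k))/4 = 3 + ((-1 + k)/(-343 + k))/4 = 3 + (-1 + k)/(4*(-343 + k)))
R = 372
t(C, Z) = 370 (t(C, Z) = -2 + 372 = 370)
t(-160, 308) - D(454) = 370 - (-4117 + 13*454)/(4*(-343 + 454)) = 370 - (-4117 + 5902)/(4*111) = 370 - 1785/(4*111) = 370 - 1*595/148 = 370 - 595/148 = 54165/148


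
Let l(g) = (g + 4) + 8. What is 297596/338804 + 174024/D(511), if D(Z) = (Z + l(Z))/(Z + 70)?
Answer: 4282010446655/43790417 ≈ 97784.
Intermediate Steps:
l(g) = 12 + g (l(g) = (4 + g) + 8 = 12 + g)
D(Z) = (12 + 2*Z)/(70 + Z) (D(Z) = (Z + (12 + Z))/(Z + 70) = (12 + 2*Z)/(70 + Z))
297596/338804 + 174024/D(511) = 297596/338804 + 174024/((2*(6 + 511)/(70 + 511))) = 297596*(1/338804) + 174024/((2*517/581)) = 74399/84701 + 174024/((2*(1/581)*517)) = 74399/84701 + 174024/(1034/581) = 74399/84701 + 174024*(581/1034) = 74399/84701 + 50553972/517 = 4282010446655/43790417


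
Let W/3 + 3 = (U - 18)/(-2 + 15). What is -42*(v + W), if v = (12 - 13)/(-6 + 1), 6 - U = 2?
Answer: 32844/65 ≈ 505.29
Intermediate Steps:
U = 4 (U = 6 - 1*2 = 6 - 2 = 4)
v = ⅕ (v = -1/(-5) = -1*(-⅕) = ⅕ ≈ 0.20000)
W = -159/13 (W = -9 + 3*((4 - 18)/(-2 + 15)) = -9 + 3*(-14/13) = -9 - 42/13 = -159/13 ≈ -12.231)
-42*(v + W) = -42*(⅕ - 159/13) = -42*(-782/65) = 32844/65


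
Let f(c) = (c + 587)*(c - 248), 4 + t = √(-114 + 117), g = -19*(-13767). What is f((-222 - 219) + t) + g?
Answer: 163170 - 551*√3 ≈ 1.6222e+5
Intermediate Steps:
g = 261573
t = -4 + √3 (t = -4 + √(-114 + 117) = -4 + √3 ≈ -2.2679)
f(c) = (-248 + c)*(587 + c) (f(c) = (587 + c)*(-248 + c) = (-248 + c)*(587 + c))
f((-222 - 219) + t) + g = (-145576 + ((-222 - 219) + (-4 + √3))² + 339*((-222 - 219) + (-4 + √3))) + 261573 = (-145576 + (-441 + (-4 + √3))² + 339*(-441 + (-4 + √3))) + 261573 = (-145576 + (-445 + √3)² + 339*(-445 + √3)) + 261573 = (-145576 + (-445 + √3)² + (-150855 + 339*√3)) + 261573 = (-296431 + (-445 + √3)² + 339*√3) + 261573 = -34858 + (-445 + √3)² + 339*√3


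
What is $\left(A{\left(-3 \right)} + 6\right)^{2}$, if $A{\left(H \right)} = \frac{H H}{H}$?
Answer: $9$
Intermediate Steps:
$A{\left(H \right)} = H$ ($A{\left(H \right)} = \frac{H^{2}}{H} = H$)
$\left(A{\left(-3 \right)} + 6\right)^{2} = \left(-3 + 6\right)^{2} = 3^{2} = 9$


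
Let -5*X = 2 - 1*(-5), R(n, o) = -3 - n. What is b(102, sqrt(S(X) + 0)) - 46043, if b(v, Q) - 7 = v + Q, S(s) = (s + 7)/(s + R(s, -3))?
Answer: -45934 + 2*I*sqrt(105)/15 ≈ -45934.0 + 1.3663*I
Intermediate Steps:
X = -7/5 (X = -(2 - 1*(-5))/5 = -(2 + 5)/5 = -1/5*7 = -7/5 ≈ -1.4000)
S(s) = -7/3 - s/3 (S(s) = (s + 7)/(s + (-3 - s)) = (7 + s)/(-3) = (7 + s)*(-1/3) = -7/3 - s/3)
b(v, Q) = 7 + Q + v (b(v, Q) = 7 + (v + Q) = 7 + (Q + v) = 7 + Q + v)
b(102, sqrt(S(X) + 0)) - 46043 = (7 + sqrt((-7/3 - 1/3*(-7/5)) + 0) + 102) - 46043 = (7 + sqrt((-7/3 + 7/15) + 0) + 102) - 46043 = (7 + sqrt(-28/15 + 0) + 102) - 46043 = (7 + sqrt(-28/15) + 102) - 46043 = (7 + 2*I*sqrt(105)/15 + 102) - 46043 = (109 + 2*I*sqrt(105)/15) - 46043 = -45934 + 2*I*sqrt(105)/15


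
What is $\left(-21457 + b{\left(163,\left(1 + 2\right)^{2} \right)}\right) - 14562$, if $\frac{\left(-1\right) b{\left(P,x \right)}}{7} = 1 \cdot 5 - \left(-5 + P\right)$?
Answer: $-34948$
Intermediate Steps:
$b{\left(P,x \right)} = -70 + 7 P$ ($b{\left(P,x \right)} = - 7 \left(1 \cdot 5 - \left(-5 + P\right)\right) = - 7 \left(5 - \left(-5 + P\right)\right) = - 7 \left(10 - P\right) = -70 + 7 P$)
$\left(-21457 + b{\left(163,\left(1 + 2\right)^{2} \right)}\right) - 14562 = \left(-21457 + \left(-70 + 7 \cdot 163\right)\right) - 14562 = \left(-21457 + \left(-70 + 1141\right)\right) - 14562 = \left(-21457 + 1071\right) - 14562 = -20386 - 14562 = -34948$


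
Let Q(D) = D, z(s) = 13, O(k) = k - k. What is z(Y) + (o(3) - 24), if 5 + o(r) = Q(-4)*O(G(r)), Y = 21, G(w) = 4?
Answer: -16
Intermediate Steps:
O(k) = 0
o(r) = -5 (o(r) = -5 - 4*0 = -5 + 0 = -5)
z(Y) + (o(3) - 24) = 13 + (-5 - 24) = 13 - 29 = -16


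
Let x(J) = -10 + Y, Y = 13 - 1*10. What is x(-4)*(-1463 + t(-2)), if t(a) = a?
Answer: 10255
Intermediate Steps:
Y = 3 (Y = 13 - 10 = 3)
x(J) = -7 (x(J) = -10 + 3 = -7)
x(-4)*(-1463 + t(-2)) = -7*(-1463 - 2) = -7*(-1465) = 10255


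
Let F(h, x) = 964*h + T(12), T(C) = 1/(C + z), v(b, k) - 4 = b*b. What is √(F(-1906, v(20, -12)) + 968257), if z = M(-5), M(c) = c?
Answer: 4*I*√2661701/7 ≈ 932.27*I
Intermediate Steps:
z = -5
v(b, k) = 4 + b² (v(b, k) = 4 + b*b = 4 + b²)
T(C) = 1/(-5 + C) (T(C) = 1/(C - 5) = 1/(-5 + C))
F(h, x) = ⅐ + 964*h (F(h, x) = 964*h + 1/(-5 + 12) = 964*h + 1/7 = 964*h + ⅐ = ⅐ + 964*h)
√(F(-1906, v(20, -12)) + 968257) = √((⅐ + 964*(-1906)) + 968257) = √((⅐ - 1837384) + 968257) = √(-12861687/7 + 968257) = √(-6083888/7) = 4*I*√2661701/7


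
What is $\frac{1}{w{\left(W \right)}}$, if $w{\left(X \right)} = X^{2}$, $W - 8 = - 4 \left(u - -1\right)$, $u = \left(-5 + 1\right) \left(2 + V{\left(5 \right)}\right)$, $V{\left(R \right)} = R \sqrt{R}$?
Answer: $\frac{2081}{58920976} - \frac{45 \sqrt{5}}{7365122} \approx 2.1656 \cdot 10^{-5}$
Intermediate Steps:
$V{\left(R \right)} = R^{\frac{3}{2}}$
$u = -8 - 20 \sqrt{5}$ ($u = \left(-5 + 1\right) \left(2 + 5^{\frac{3}{2}}\right) = - 4 \left(2 + 5 \sqrt{5}\right) = -8 - 20 \sqrt{5} \approx -52.721$)
$W = 36 + 80 \sqrt{5}$ ($W = 8 - 4 \left(\left(-8 - 20 \sqrt{5}\right) - -1\right) = 8 - 4 \left(\left(-8 - 20 \sqrt{5}\right) + \left(-3 + 4\right)\right) = 8 - 4 \left(\left(-8 - 20 \sqrt{5}\right) + 1\right) = 8 - 4 \left(-7 - 20 \sqrt{5}\right) = 8 + \left(28 + 80 \sqrt{5}\right) = 36 + 80 \sqrt{5} \approx 214.89$)
$\frac{1}{w{\left(W \right)}} = \frac{1}{\left(36 + 80 \sqrt{5}\right)^{2}}$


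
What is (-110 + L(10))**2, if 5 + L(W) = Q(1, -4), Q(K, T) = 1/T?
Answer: 212521/16 ≈ 13283.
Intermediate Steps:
L(W) = -21/4 (L(W) = -5 + 1/(-4) = -5 - 1/4 = -21/4)
(-110 + L(10))**2 = (-110 - 21/4)**2 = (-461/4)**2 = 212521/16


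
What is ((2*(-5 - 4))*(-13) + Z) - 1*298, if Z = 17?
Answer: -47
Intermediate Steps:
((2*(-5 - 4))*(-13) + Z) - 1*298 = ((2*(-5 - 4))*(-13) + 17) - 1*298 = ((2*(-9))*(-13) + 17) - 298 = (-18*(-13) + 17) - 298 = (234 + 17) - 298 = 251 - 298 = -47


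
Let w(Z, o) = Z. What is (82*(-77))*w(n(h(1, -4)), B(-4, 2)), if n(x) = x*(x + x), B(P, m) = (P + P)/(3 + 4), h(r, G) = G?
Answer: -202048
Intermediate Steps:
B(P, m) = 2*P/7 (B(P, m) = (2*P)/7 = (2*P)*(⅐) = 2*P/7)
n(x) = 2*x² (n(x) = x*(2*x) = 2*x²)
(82*(-77))*w(n(h(1, -4)), B(-4, 2)) = (82*(-77))*(2*(-4)²) = -12628*16 = -6314*32 = -202048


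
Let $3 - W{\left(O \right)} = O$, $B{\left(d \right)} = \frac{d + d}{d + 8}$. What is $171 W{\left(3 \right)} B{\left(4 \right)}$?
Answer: $0$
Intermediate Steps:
$B{\left(d \right)} = \frac{2 d}{8 + d}$
$W{\left(O \right)} = 3 - O$
$171 W{\left(3 \right)} B{\left(4 \right)} = 171 \left(3 - 3\right) 2 \cdot 4 \frac{1}{8 + 4} = 171 \left(3 - 3\right) 2 \cdot 4 \cdot \frac{1}{12} = 171 \cdot 0 \cdot 2 \cdot 4 \cdot \frac{1}{12} = 0 \cdot \frac{2}{3} = 0$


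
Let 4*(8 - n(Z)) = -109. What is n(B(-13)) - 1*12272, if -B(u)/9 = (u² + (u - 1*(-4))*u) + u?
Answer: -48947/4 ≈ -12237.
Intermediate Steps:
B(u) = -9*u - 9*u² - 9*u*(4 + u) (B(u) = -9*((u² + (u - 1*(-4))*u) + u) = -9*((u² + (u + 4)*u) + u) = -9*((u² + (4 + u)*u) + u) = -9*((u² + u*(4 + u)) + u) = -9*(u + u² + u*(4 + u)) = -9*u - 9*u² - 9*u*(4 + u))
n(Z) = 141/4 (n(Z) = 8 - ¼*(-109) = 8 + 109/4 = 141/4)
n(B(-13)) - 1*12272 = 141/4 - 1*12272 = 141/4 - 12272 = -48947/4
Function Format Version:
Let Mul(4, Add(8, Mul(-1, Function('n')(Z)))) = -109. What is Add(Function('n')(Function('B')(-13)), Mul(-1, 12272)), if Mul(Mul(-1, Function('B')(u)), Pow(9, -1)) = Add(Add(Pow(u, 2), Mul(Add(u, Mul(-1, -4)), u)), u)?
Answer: Rational(-48947, 4) ≈ -12237.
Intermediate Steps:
Function('B')(u) = Add(Mul(-9, u), Mul(-9, Pow(u, 2)), Mul(-9, u, Add(4, u))) (Function('B')(u) = Mul(-9, Add(Add(Pow(u, 2), Mul(Add(u, Mul(-1, -4)), u)), u)) = Mul(-9, Add(Add(Pow(u, 2), Mul(Add(u, 4), u)), u)) = Mul(-9, Add(Add(Pow(u, 2), Mul(Add(4, u), u)), u)) = Mul(-9, Add(Add(Pow(u, 2), Mul(u, Add(4, u))), u)) = Mul(-9, Add(u, Pow(u, 2), Mul(u, Add(4, u)))) = Add(Mul(-9, u), Mul(-9, Pow(u, 2)), Mul(-9, u, Add(4, u))))
Function('n')(Z) = Rational(141, 4) (Function('n')(Z) = Add(8, Mul(Rational(-1, 4), -109)) = Add(8, Rational(109, 4)) = Rational(141, 4))
Add(Function('n')(Function('B')(-13)), Mul(-1, 12272)) = Add(Rational(141, 4), Mul(-1, 12272)) = Add(Rational(141, 4), -12272) = Rational(-48947, 4)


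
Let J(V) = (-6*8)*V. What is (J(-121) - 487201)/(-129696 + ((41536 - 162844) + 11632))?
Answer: 481393/239372 ≈ 2.0111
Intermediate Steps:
J(V) = -48*V
(J(-121) - 487201)/(-129696 + ((41536 - 162844) + 11632)) = (-48*(-121) - 487201)/(-129696 + ((41536 - 162844) + 11632)) = (5808 - 487201)/(-129696 + (-121308 + 11632)) = -481393/(-129696 - 109676) = -481393/(-239372) = -481393*(-1/239372) = 481393/239372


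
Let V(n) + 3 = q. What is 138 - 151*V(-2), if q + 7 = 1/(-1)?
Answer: 1799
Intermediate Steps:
q = -8 (q = -7 + 1/(-1) = -7 - 1 = -8)
V(n) = -11 (V(n) = -3 - 8 = -11)
138 - 151*V(-2) = 138 - 151*(-11) = 138 + 1661 = 1799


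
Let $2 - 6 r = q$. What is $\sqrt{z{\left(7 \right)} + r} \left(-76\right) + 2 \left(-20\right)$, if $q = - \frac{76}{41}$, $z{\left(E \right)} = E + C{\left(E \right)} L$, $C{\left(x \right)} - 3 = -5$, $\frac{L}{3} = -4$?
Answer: $-40 - \frac{152 \sqrt{119679}}{123} \approx -467.51$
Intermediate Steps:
$L = -12$ ($L = 3 \left(-4\right) = -12$)
$C{\left(x \right)} = -2$ ($C{\left(x \right)} = 3 - 5 = -2$)
$z{\left(E \right)} = 24 + E$ ($z{\left(E \right)} = E - -24 = E + 24 = 24 + E$)
$q = - \frac{76}{41}$ ($q = \left(-76\right) \frac{1}{41} = - \frac{76}{41} \approx -1.8537$)
$r = \frac{79}{123}$ ($r = \frac{1}{3} - - \frac{38}{123} = \frac{1}{3} + \frac{38}{123} = \frac{79}{123} \approx 0.64228$)
$\sqrt{z{\left(7 \right)} + r} \left(-76\right) + 2 \left(-20\right) = \sqrt{\left(24 + 7\right) + \frac{79}{123}} \left(-76\right) + 2 \left(-20\right) = \sqrt{31 + \frac{79}{123}} \left(-76\right) - 40 = \sqrt{\frac{3892}{123}} \left(-76\right) - 40 = \frac{2 \sqrt{119679}}{123} \left(-76\right) - 40 = - \frac{152 \sqrt{119679}}{123} - 40 = -40 - \frac{152 \sqrt{119679}}{123}$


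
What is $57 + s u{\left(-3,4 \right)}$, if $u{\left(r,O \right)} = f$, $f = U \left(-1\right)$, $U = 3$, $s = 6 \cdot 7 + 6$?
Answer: $-87$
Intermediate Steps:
$s = 48$ ($s = 42 + 6 = 48$)
$f = -3$ ($f = 3 \left(-1\right) = -3$)
$u{\left(r,O \right)} = -3$
$57 + s u{\left(-3,4 \right)} = 57 + 48 \left(-3\right) = 57 - 144 = -87$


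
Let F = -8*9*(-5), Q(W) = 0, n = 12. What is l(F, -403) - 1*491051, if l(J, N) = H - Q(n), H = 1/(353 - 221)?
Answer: -64818731/132 ≈ -4.9105e+5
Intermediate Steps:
H = 1/132 ≈ 0.0075758
F = 360 (F = -72*(-5) = 360)
l(J, N) = 1/132 (l(J, N) = 1/132 - 1*0 = 1/132 + 0 = 1/132)
l(F, -403) - 1*491051 = 1/132 - 1*491051 = 1/132 - 491051 = -64818731/132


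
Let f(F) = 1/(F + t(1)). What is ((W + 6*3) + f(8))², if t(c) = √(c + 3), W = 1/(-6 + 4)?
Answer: 7744/25 ≈ 309.76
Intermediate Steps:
W = -½ (W = 1/(-2) = -½ ≈ -0.50000)
t(c) = √(3 + c)
f(F) = 1/(2 + F) (f(F) = 1/(F + √(3 + 1)) = 1/(F + √4) = 1/(F + 2) = 1/(2 + F))
((W + 6*3) + f(8))² = ((-½ + 6*3) + 1/(2 + 8))² = ((-½ + 18) + 1/10)² = (35/2 + ⅒)² = (88/5)² = 7744/25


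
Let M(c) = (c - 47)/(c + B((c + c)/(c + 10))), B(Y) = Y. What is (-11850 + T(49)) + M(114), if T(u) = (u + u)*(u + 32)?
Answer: -14045915/3591 ≈ -3911.4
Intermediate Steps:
M(c) = (-47 + c)/(c + 2*c/(10 + c)) (M(c) = (c - 47)/(c + (c + c)/(c + 10)) = (-47 + c)/(c + (2*c)/(10 + c)) = (-47 + c)/(c + 2*c/(10 + c)))
T(u) = 2*u*(32 + u) (T(u) = (2*u)*(32 + u) = 2*u*(32 + u))
(-11850 + T(49)) + M(114) = (-11850 + 2*49*(32 + 49)) + (-47 + 114)*(10 + 114)/(114*(12 + 114)) = (-11850 + 2*49*81) + (1/114)*67*124/126 = (-11850 + 7938) + (1/114)*(1/126)*67*124 = -3912 + 2077/3591 = -14045915/3591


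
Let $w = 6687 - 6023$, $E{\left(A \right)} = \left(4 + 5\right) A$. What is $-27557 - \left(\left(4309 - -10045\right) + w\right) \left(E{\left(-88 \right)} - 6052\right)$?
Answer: $102755635$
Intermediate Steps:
$E{\left(A \right)} = 9 A$
$w = 664$ ($w = 6687 - 6023 = 664$)
$-27557 - \left(\left(4309 - -10045\right) + w\right) \left(E{\left(-88 \right)} - 6052\right) = -27557 - \left(\left(4309 - -10045\right) + 664\right) \left(9 \left(-88\right) - 6052\right) = -27557 - \left(\left(4309 + 10045\right) + 664\right) \left(-792 - 6052\right) = -27557 - \left(14354 + 664\right) \left(-6844\right) = -27557 - 15018 \left(-6844\right) = -27557 - -102783192 = -27557 + 102783192 = 102755635$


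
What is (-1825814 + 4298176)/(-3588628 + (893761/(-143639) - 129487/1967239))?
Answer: -349310437579088501/507024219546127930 ≈ -0.68894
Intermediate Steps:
(-1825814 + 4298176)/(-3588628 + (893761/(-143639) - 129487/1967239)) = 2472362/(-3588628 + (893761*(-1/143639) - 129487*1/1967239)) = 2472362/(-3588628 + (-893761/143639 - 129487/1967239)) = 2472362/(-3588628 - 1776840879072/282572242721) = 2472362/(-1014048439092255860/282572242721) = 2472362*(-282572242721/1014048439092255860) = -349310437579088501/507024219546127930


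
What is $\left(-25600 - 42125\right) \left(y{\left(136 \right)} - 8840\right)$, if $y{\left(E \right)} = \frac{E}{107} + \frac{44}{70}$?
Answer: $\frac{64045957410}{107} \approx 5.9856 \cdot 10^{8}$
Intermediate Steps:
$y{\left(E \right)} = \frac{22}{35} + \frac{E}{107}$ ($y{\left(E \right)} = E \frac{1}{107} + 44 \cdot \frac{1}{70} = \frac{E}{107} + \frac{22}{35} = \frac{22}{35} + \frac{E}{107}$)
$\left(-25600 - 42125\right) \left(y{\left(136 \right)} - 8840\right) = \left(-25600 - 42125\right) \left(\left(\frac{22}{35} + \frac{1}{107} \cdot 136\right) - 8840\right) = - 67725 \left(\left(\frac{22}{35} + \frac{136}{107}\right) - 8840\right) = - 67725 \left(\frac{7114}{3745} - 8840\right) = \left(-67725\right) \left(- \frac{33098686}{3745}\right) = \frac{64045957410}{107}$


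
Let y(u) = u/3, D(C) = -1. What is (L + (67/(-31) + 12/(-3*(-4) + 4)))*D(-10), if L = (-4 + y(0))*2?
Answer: 1167/124 ≈ 9.4113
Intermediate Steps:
y(u) = u/3 (y(u) = u*(1/3) = u/3)
L = -8 (L = (-4 + (1/3)*0)*2 = (-4 + 0)*2 = -4*2 = -8)
(L + (67/(-31) + 12/(-3*(-4) + 4)))*D(-10) = (-8 + (67/(-31) + 12/(-3*(-4) + 4)))*(-1) = (-8 + (67*(-1/31) + 12/(12 + 4)))*(-1) = (-8 + (-67/31 + 12/16))*(-1) = (-8 + (-67/31 + 12*(1/16)))*(-1) = (-8 + (-67/31 + 3/4))*(-1) = (-8 - 175/124)*(-1) = -1167/124*(-1) = 1167/124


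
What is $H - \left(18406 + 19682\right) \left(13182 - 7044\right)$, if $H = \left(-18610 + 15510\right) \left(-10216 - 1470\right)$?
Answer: $-197557544$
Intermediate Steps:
$H = 36226600$ ($H = \left(-3100\right) \left(-11686\right) = 36226600$)
$H - \left(18406 + 19682\right) \left(13182 - 7044\right) = 36226600 - \left(18406 + 19682\right) \left(13182 - 7044\right) = 36226600 - 38088 \cdot 6138 = 36226600 - 233784144 = -197557544$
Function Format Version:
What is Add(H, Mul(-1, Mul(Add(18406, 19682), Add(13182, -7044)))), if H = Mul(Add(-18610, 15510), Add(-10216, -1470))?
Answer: -197557544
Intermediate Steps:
H = 36226600 (H = Mul(-3100, -11686) = 36226600)
Add(H, Mul(-1, Mul(Add(18406, 19682), Add(13182, -7044)))) = Add(36226600, Mul(-1, Mul(Add(18406, 19682), Add(13182, -7044)))) = Add(36226600, Mul(-1, Mul(38088, 6138))) = Add(36226600, Mul(-1, 233784144)) = Add(36226600, -233784144) = -197557544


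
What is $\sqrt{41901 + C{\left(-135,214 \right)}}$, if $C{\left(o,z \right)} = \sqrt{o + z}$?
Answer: $\sqrt{41901 + \sqrt{79}} \approx 204.72$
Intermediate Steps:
$\sqrt{41901 + C{\left(-135,214 \right)}} = \sqrt{41901 + \sqrt{-135 + 214}} = \sqrt{41901 + \sqrt{79}}$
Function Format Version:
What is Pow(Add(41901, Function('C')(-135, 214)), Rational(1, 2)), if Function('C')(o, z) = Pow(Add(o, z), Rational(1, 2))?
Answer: Pow(Add(41901, Pow(79, Rational(1, 2))), Rational(1, 2)) ≈ 204.72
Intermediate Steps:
Pow(Add(41901, Function('C')(-135, 214)), Rational(1, 2)) = Pow(Add(41901, Pow(Add(-135, 214), Rational(1, 2))), Rational(1, 2)) = Pow(Add(41901, Pow(79, Rational(1, 2))), Rational(1, 2))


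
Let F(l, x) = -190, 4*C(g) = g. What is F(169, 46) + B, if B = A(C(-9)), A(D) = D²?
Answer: -2959/16 ≈ -184.94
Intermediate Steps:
C(g) = g/4
B = 81/16 (B = ((¼)*(-9))² = (-9/4)² = 81/16 ≈ 5.0625)
F(169, 46) + B = -190 + 81/16 = -2959/16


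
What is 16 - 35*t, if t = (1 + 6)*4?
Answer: -964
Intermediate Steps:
t = 28 (t = 7*4 = 28)
16 - 35*t = 16 - 35*28 = 16 - 980 = -964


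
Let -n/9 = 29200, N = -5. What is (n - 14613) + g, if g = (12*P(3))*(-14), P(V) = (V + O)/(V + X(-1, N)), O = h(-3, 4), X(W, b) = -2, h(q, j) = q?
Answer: -277413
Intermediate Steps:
n = -262800 (n = -9*29200 = -262800)
O = -3
P(V) = (-3 + V)/(-2 + V) (P(V) = (V - 3)/(V - 2) = (-3 + V)/(-2 + V))
g = 0 (g = (12*((-3 + 3)/(-2 + 3)))*(-14) = (12*(0/1))*(-14) = (12*(1*0))*(-14) = (12*0)*(-14) = 0*(-14) = 0)
(n - 14613) + g = (-262800 - 14613) + 0 = -277413 + 0 = -277413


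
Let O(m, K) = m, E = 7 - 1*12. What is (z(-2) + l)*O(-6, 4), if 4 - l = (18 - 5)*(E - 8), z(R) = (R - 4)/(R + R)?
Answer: -1047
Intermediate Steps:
E = -5 (E = 7 - 12 = -5)
z(R) = (-4 + R)/(2*R) (z(R) = (-4 + R)/((2*R)) = (-4 + R)*(1/(2*R)) = (-4 + R)/(2*R))
l = 173 (l = 4 - (18 - 5)*(-5 - 8) = 4 - 13*(-13) = 4 - 1*(-169) = 4 + 169 = 173)
(z(-2) + l)*O(-6, 4) = ((½)*(-4 - 2)/(-2) + 173)*(-6) = ((½)*(-½)*(-6) + 173)*(-6) = (3/2 + 173)*(-6) = (349/2)*(-6) = -1047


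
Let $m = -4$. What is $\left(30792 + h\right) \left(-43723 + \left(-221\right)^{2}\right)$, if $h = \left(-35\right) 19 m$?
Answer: $171207336$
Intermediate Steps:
$h = 2660$ ($h = \left(-35\right) 19 \left(-4\right) = \left(-665\right) \left(-4\right) = 2660$)
$\left(30792 + h\right) \left(-43723 + \left(-221\right)^{2}\right) = \left(30792 + 2660\right) \left(-43723 + \left(-221\right)^{2}\right) = 33452 \left(-43723 + 48841\right) = 33452 \cdot 5118 = 171207336$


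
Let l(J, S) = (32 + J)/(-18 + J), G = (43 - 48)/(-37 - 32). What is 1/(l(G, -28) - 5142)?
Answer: -1237/6362867 ≈ -0.00019441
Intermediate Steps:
G = 5/69 (G = -5/(-69) = -5*(-1/69) = 5/69 ≈ 0.072464)
l(J, S) = (32 + J)/(-18 + J)
1/(l(G, -28) - 5142) = 1/((32 + 5/69)/(-18 + 5/69) - 5142) = 1/((2213/69)/(-1237/69) - 5142) = 1/(-69/1237*2213/69 - 5142) = 1/(-2213/1237 - 5142) = 1/(-6362867/1237) = -1237/6362867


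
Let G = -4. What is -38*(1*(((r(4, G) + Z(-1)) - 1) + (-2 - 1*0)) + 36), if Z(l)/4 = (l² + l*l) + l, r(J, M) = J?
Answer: -1558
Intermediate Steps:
Z(l) = 4*l + 8*l² (Z(l) = 4*((l² + l*l) + l) = 4*((l² + l²) + l) = 4*(2*l² + l) = 4*(l + 2*l²) = 4*l + 8*l²)
-38*(1*(((r(4, G) + Z(-1)) - 1) + (-2 - 1*0)) + 36) = -38*(1*(((4 + 4*(-1)*(1 + 2*(-1))) - 1) + (-2 - 1*0)) + 36) = -38*(1*(((4 + 4*(-1)*(1 - 2)) - 1) + (-2 + 0)) + 36) = -38*(1*(((4 + 4*(-1)*(-1)) - 1) - 2) + 36) = -38*(1*(((4 + 4) - 1) - 2) + 36) = -38*(1*((8 - 1) - 2) + 36) = -38*(1*(7 - 2) + 36) = -38*(1*5 + 36) = -38*(5 + 36) = -38*41 = -1558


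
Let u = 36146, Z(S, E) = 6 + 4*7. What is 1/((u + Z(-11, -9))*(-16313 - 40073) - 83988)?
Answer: -1/2040129468 ≈ -4.9017e-10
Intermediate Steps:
Z(S, E) = 34 (Z(S, E) = 6 + 28 = 34)
1/((u + Z(-11, -9))*(-16313 - 40073) - 83988) = 1/((36146 + 34)*(-16313 - 40073) - 83988) = 1/(36180*(-56386) - 83988) = 1/(-2040045480 - 83988) = 1/(-2040129468) = -1/2040129468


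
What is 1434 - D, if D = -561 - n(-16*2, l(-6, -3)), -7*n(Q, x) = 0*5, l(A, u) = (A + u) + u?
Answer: 1995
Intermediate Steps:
l(A, u) = A + 2*u
n(Q, x) = 0 (n(Q, x) = -0*5 = -1/7*0 = 0)
D = -561 (D = -561 - 1*0 = -561 + 0 = -561)
1434 - D = 1434 - 1*(-561) = 1434 + 561 = 1995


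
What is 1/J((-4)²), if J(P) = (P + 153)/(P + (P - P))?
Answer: 16/169 ≈ 0.094675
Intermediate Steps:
J(P) = (153 + P)/P (J(P) = (153 + P)/(P + 0) = (153 + P)/P)
1/J((-4)²) = 1/((153 + (-4)²)/((-4)²)) = 1/((153 + 16)/16) = 1/((1/16)*169) = 1/(169/16) = 16/169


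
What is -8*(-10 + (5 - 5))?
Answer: 80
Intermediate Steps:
-8*(-10 + (5 - 5)) = -8*(-10 + 0) = -8*(-10) = 80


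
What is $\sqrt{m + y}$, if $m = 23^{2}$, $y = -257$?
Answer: $4 \sqrt{17} \approx 16.492$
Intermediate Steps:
$m = 529$
$\sqrt{m + y} = \sqrt{529 - 257} = \sqrt{272} = 4 \sqrt{17}$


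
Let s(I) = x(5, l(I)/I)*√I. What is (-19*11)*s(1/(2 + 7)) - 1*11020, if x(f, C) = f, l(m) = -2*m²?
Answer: -34105/3 ≈ -11368.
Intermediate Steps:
s(I) = 5*√I
(-19*11)*s(1/(2 + 7)) - 1*11020 = (-19*11)*(5*√(1/(2 + 7))) - 1*11020 = -1045*√(1/9) - 11020 = -1045*√(⅑) - 11020 = -1045/3 - 11020 = -34105/3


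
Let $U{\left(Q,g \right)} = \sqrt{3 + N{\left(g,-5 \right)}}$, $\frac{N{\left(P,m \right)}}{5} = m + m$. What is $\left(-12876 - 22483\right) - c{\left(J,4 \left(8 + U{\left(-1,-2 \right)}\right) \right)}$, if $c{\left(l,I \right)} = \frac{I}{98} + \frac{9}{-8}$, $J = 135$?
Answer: $- \frac{13860415}{392} - \frac{2 i \sqrt{47}}{49} \approx -35358.0 - 0.27982 i$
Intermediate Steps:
$N{\left(P,m \right)} = 10 m$ ($N{\left(P,m \right)} = 5 \left(m + m\right) = 5 \cdot 2 m = 10 m$)
$U{\left(Q,g \right)} = i \sqrt{47}$ ($U{\left(Q,g \right)} = \sqrt{3 + 10 \left(-5\right)} = \sqrt{3 - 50} = \sqrt{-47} = i \sqrt{47}$)
$c{\left(l,I \right)} = - \frac{9}{8} + \frac{I}{98}$ ($c{\left(l,I \right)} = I \frac{1}{98} + 9 \left(- \frac{1}{8}\right) = \frac{I}{98} - \frac{9}{8} = - \frac{9}{8} + \frac{I}{98}$)
$\left(-12876 - 22483\right) - c{\left(J,4 \left(8 + U{\left(-1,-2 \right)}\right) \right)} = \left(-12876 - 22483\right) - \left(- \frac{9}{8} + \frac{4 \left(8 + i \sqrt{47}\right)}{98}\right) = -35359 - \left(- \frac{9}{8} + \frac{32 + 4 i \sqrt{47}}{98}\right) = -35359 - \left(- \frac{9}{8} + \left(\frac{16}{49} + \frac{2 i \sqrt{47}}{49}\right)\right) = -35359 - \left(- \frac{313}{392} + \frac{2 i \sqrt{47}}{49}\right) = -35359 + \left(\frac{313}{392} - \frac{2 i \sqrt{47}}{49}\right) = - \frac{13860415}{392} - \frac{2 i \sqrt{47}}{49}$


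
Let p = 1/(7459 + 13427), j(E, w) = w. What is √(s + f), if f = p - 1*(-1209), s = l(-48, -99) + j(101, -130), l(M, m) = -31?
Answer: √131331174/354 ≈ 32.373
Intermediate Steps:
p = 1/20886 ≈ 4.7879e-5
s = -161 (s = -31 - 130 = -161)
f = 25251175/20886 (f = 1/20886 - 1*(-1209) = 1/20886 + 1209 = 25251175/20886 ≈ 1209.0)
√(s + f) = √(-161 + 25251175/20886) = √(21888529/20886) = √131331174/354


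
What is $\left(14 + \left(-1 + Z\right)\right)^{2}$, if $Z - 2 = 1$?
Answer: $256$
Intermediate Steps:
$Z = 3$ ($Z = 2 + 1 = 3$)
$\left(14 + \left(-1 + Z\right)\right)^{2} = \left(14 + \left(-1 + 3\right)\right)^{2} = \left(14 + 2\right)^{2} = 16^{2} = 256$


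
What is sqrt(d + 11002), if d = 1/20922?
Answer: sqrt(4815906405090)/20922 ≈ 104.89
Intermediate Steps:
d = 1/20922 ≈ 4.7797e-5
sqrt(d + 11002) = sqrt(1/20922 + 11002) = sqrt(230183845/20922) = sqrt(4815906405090)/20922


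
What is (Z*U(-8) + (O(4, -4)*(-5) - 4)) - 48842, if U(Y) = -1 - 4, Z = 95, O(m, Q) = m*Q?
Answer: -49241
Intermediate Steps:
O(m, Q) = Q*m
U(Y) = -5
(Z*U(-8) + (O(4, -4)*(-5) - 4)) - 48842 = (95*(-5) + (-4*4*(-5) - 4)) - 48842 = (-475 + (-16*(-5) - 4)) - 48842 = (-475 + (80 - 4)) - 48842 = (-475 + 76) - 48842 = -399 - 48842 = -49241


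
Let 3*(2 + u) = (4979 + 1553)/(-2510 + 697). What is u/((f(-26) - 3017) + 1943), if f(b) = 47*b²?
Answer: -8705/83483211 ≈ -0.00010427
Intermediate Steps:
u = -17410/5439 (u = -2 + ((4979 + 1553)/(-2510 + 697))/3 = -2 + (6532/(-1813))/3 = -2 + (6532*(-1/1813))/3 = -2 + (⅓)*(-6532/1813) = -2 - 6532/5439 = -17410/5439 ≈ -3.2010)
u/((f(-26) - 3017) + 1943) = -17410/(5439*((47*(-26)² - 3017) + 1943)) = -17410/(5439*((47*676 - 3017) + 1943)) = -17410/(5439*((31772 - 3017) + 1943)) = -17410/(5439*(28755 + 1943)) = -17410/5439/30698 = -17410/5439*1/30698 = -8705/83483211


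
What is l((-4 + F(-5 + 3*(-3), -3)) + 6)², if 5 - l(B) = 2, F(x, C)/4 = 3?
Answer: 9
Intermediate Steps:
F(x, C) = 12 (F(x, C) = 4*3 = 12)
l(B) = 3 (l(B) = 5 - 1*2 = 5 - 2 = 3)
l((-4 + F(-5 + 3*(-3), -3)) + 6)² = 3² = 9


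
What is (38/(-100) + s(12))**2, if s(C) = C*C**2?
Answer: 7461677161/2500 ≈ 2.9847e+6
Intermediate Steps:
s(C) = C**3
(38/(-100) + s(12))**2 = (38/(-100) + 12**3)**2 = (38*(-1/100) + 1728)**2 = (-19/50 + 1728)**2 = (86381/50)**2 = 7461677161/2500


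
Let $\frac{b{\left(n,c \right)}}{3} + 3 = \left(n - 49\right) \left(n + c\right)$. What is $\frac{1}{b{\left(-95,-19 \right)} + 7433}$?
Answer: $\frac{1}{56672} \approx 1.7645 \cdot 10^{-5}$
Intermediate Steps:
$b{\left(n,c \right)} = -9 + 3 \left(-49 + n\right) \left(c + n\right)$ ($b{\left(n,c \right)} = -9 + 3 \left(n - 49\right) \left(n + c\right) = -9 + 3 \left(-49 + n\right) \left(c + n\right)$)
$\frac{1}{b{\left(-95,-19 \right)} + 7433} = \frac{1}{\left(-9 - -2793 - -13965 + 3 \left(-95\right)^{2} + 3 \left(-19\right) \left(-95\right)\right) + 7433} = \frac{1}{\left(-9 + 2793 + 13965 + 3 \cdot 9025 + 5415\right) + 7433} = \frac{1}{\left(-9 + 2793 + 13965 + 27075 + 5415\right) + 7433} = \frac{1}{49239 + 7433} = \frac{1}{56672}$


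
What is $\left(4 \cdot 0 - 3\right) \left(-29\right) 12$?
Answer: $1044$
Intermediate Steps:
$\left(4 \cdot 0 - 3\right) \left(-29\right) 12 = \left(0 - 3\right) \left(-29\right) 12 = \left(-3\right) \left(-29\right) 12 = 87 \cdot 12 = 1044$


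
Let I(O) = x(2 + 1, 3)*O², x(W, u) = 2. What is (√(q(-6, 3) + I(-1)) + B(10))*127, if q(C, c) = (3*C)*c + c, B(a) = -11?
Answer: -1397 + 889*I ≈ -1397.0 + 889.0*I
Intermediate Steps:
q(C, c) = c + 3*C*c (q(C, c) = 3*C*c + c = c + 3*C*c)
I(O) = 2*O²
(√(q(-6, 3) + I(-1)) + B(10))*127 = (√(3*(1 + 3*(-6)) + 2*(-1)²) - 11)*127 = (√(3*(1 - 18) + 2*1) - 11)*127 = (√(3*(-17) + 2) - 11)*127 = (√(-51 + 2) - 11)*127 = (√(-49) - 11)*127 = (7*I - 11)*127 = (-11 + 7*I)*127 = -1397 + 889*I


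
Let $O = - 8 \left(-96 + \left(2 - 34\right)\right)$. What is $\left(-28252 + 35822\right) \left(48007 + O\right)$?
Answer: $371164670$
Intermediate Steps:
$O = 1024$ ($O = - 8 \left(-96 + \left(2 - 34\right)\right) = - 8 \left(-96 - 32\right) = \left(-8\right) \left(-128\right) = 1024$)
$\left(-28252 + 35822\right) \left(48007 + O\right) = \left(-28252 + 35822\right) \left(48007 + 1024\right) = 7570 \cdot 49031 = 371164670$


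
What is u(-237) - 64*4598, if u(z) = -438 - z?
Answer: -294473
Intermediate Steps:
u(-237) - 64*4598 = (-438 - 1*(-237)) - 64*4598 = (-438 + 237) - 294272 = -201 - 294272 = -294473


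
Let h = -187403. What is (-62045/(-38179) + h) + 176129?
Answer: -430368001/38179 ≈ -11272.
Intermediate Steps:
(-62045/(-38179) + h) + 176129 = (-62045/(-38179) - 187403) + 176129 = (-62045*(-1/38179) - 187403) + 176129 = (62045/38179 - 187403) + 176129 = -7154797092/38179 + 176129 = -430368001/38179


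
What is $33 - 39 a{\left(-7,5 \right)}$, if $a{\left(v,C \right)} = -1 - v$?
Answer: $-201$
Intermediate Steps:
$33 - 39 a{\left(-7,5 \right)} = 33 - 39 \left(-1 - -7\right) = 33 - 39 \left(-1 + 7\right) = 33 - 234 = -201$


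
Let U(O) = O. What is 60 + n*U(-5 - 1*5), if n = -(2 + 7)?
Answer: 150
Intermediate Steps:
n = -9 (n = -1*9 = -9)
60 + n*U(-5 - 1*5) = 60 - 9*(-5 - 1*5) = 60 - 9*(-5 - 5) = 60 - 9*(-10) = 60 + 90 = 150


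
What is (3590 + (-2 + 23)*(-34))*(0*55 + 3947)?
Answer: 11351572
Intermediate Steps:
(3590 + (-2 + 23)*(-34))*(0*55 + 3947) = (3590 + 21*(-34))*(0 + 3947) = (3590 - 714)*3947 = 2876*3947 = 11351572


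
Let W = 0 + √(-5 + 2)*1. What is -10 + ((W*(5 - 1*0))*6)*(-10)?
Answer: -10 - 300*I*√3 ≈ -10.0 - 519.62*I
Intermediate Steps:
W = I*√3 (W = 0 + √(-3)*1 = 0 + (I*√3)*1 = 0 + I*√3 = I*√3 ≈ 1.732*I)
-10 + ((W*(5 - 1*0))*6)*(-10) = -10 + (((I*√3)*(5 - 1*0))*6)*(-10) = -10 + (((I*√3)*(5 + 0))*6)*(-10) = -10 + (((I*√3)*5)*6)*(-10) = -10 + ((5*I*√3)*6)*(-10) = -10 + (30*I*√3)*(-10) = -10 - 300*I*√3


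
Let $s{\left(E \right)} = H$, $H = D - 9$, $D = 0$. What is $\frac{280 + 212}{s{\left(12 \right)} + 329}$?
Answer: $\frac{123}{80} \approx 1.5375$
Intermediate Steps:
$H = -9$ ($H = 0 - 9 = -9$)
$s{\left(E \right)} = -9$
$\frac{280 + 212}{s{\left(12 \right)} + 329} = \frac{280 + 212}{-9 + 329} = \frac{492}{320} = 492 \cdot \frac{1}{320} = \frac{123}{80}$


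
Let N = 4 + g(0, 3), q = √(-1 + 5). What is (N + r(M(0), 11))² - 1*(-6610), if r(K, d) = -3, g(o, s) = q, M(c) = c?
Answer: 6619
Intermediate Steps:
q = 2 (q = √4 = 2)
g(o, s) = 2
N = 6 (N = 4 + 2 = 6)
(N + r(M(0), 11))² - 1*(-6610) = (6 - 3)² - 1*(-6610) = 3² + 6610 = 9 + 6610 = 6619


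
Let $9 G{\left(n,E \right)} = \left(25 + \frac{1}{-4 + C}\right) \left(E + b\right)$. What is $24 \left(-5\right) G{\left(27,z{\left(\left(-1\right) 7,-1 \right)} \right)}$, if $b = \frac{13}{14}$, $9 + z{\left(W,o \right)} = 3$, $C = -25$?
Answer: $\frac{1028080}{609} \approx 1688.1$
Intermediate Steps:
$z{\left(W,o \right)} = -6$ ($z{\left(W,o \right)} = -9 + 3 = -6$)
$b = \frac{13}{14}$ ($b = 13 \cdot \frac{1}{14} = \frac{13}{14} \approx 0.92857$)
$G{\left(n,E \right)} = \frac{4706}{1827} + \frac{724 E}{261}$ ($G{\left(n,E \right)} = \frac{\left(25 + \frac{1}{-4 - 25}\right) \left(E + \frac{13}{14}\right)}{9} = \frac{\left(25 + \frac{1}{-29}\right) \left(\frac{13}{14} + E\right)}{9} = \frac{\left(25 - \frac{1}{29}\right) \left(\frac{13}{14} + E\right)}{9} = \frac{\frac{724}{29} \left(\frac{13}{14} + E\right)}{9} = \frac{\frac{4706}{203} + \frac{724 E}{29}}{9} = \frac{4706}{1827} + \frac{724 E}{261}$)
$24 \left(-5\right) G{\left(27,z{\left(\left(-1\right) 7,-1 \right)} \right)} = 24 \left(-5\right) \left(\frac{4706}{1827} + \frac{724}{261} \left(-6\right)\right) = - 120 \left(\frac{4706}{1827} - \frac{1448}{87}\right) = \left(-120\right) \left(- \frac{25702}{1827}\right) = \frac{1028080}{609}$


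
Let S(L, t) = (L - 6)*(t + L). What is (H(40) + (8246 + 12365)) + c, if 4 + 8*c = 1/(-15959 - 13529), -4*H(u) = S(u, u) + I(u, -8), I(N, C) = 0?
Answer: 4701684671/235904 ≈ 19931.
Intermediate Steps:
S(L, t) = (-6 + L)*(L + t)
H(u) = 3*u - u²/2 (H(u) = -((u² - 6*u - 6*u + u*u) + 0)/4 = -((u² - 6*u - 6*u + u²) + 0)/4 = -((-12*u + 2*u²) + 0)/4 = -(-12*u + 2*u²)/4 = 3*u - u²/2)
c = -117953/235904 (c = -½ + 1/(8*(-15959 - 13529)) = -½ + (⅛)/(-29488) = -½ + (⅛)*(-1/29488) = -½ - 1/235904 = -117953/235904 ≈ -0.50000)
(H(40) + (8246 + 12365)) + c = ((½)*40*(6 - 1*40) + (8246 + 12365)) - 117953/235904 = ((½)*40*(6 - 40) + 20611) - 117953/235904 = ((½)*40*(-34) + 20611) - 117953/235904 = (-680 + 20611) - 117953/235904 = 19931 - 117953/235904 = 4701684671/235904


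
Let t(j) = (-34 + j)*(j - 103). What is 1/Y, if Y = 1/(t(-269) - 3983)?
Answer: 108733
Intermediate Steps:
t(j) = (-103 + j)*(-34 + j) (t(j) = (-34 + j)*(-103 + j) = (-103 + j)*(-34 + j))
Y = 1/108733 (Y = 1/((3502 + (-269)² - 137*(-269)) - 3983) = 1/((3502 + 72361 + 36853) - 3983) = 1/(112716 - 3983) = 1/108733 ≈ 9.1968e-6)
1/Y = 1/(1/108733) = 108733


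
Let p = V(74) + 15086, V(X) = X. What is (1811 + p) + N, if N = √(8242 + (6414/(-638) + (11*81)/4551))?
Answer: 16971 + √1927815228882070/483923 ≈ 17062.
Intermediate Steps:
p = 15160 (p = 74 + 15086 = 15160)
N = √1927815228882070/483923 (N = √(8242 + (6414*(-1/638) + 891*(1/4551))) = √(8242 + (-3207/319 + 297/1517)) = √(8242 - 4770276/483923) = √(3983723090/483923) = √1927815228882070/483923 ≈ 90.731)
(1811 + p) + N = (1811 + 15160) + √1927815228882070/483923 = 16971 + √1927815228882070/483923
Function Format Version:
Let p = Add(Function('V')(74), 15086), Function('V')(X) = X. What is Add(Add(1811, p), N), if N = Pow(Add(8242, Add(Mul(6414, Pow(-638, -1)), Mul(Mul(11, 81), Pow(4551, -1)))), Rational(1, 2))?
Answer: Add(16971, Mul(Rational(1, 483923), Pow(1927815228882070, Rational(1, 2)))) ≈ 17062.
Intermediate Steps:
p = 15160 (p = Add(74, 15086) = 15160)
N = Mul(Rational(1, 483923), Pow(1927815228882070, Rational(1, 2))) (N = Pow(Add(8242, Add(Mul(6414, Rational(-1, 638)), Mul(891, Rational(1, 4551)))), Rational(1, 2)) = Pow(Add(8242, Add(Rational(-3207, 319), Rational(297, 1517))), Rational(1, 2)) = Pow(Add(8242, Rational(-4770276, 483923)), Rational(1, 2)) = Pow(Rational(3983723090, 483923), Rational(1, 2)) = Mul(Rational(1, 483923), Pow(1927815228882070, Rational(1, 2))) ≈ 90.731)
Add(Add(1811, p), N) = Add(Add(1811, 15160), Mul(Rational(1, 483923), Pow(1927815228882070, Rational(1, 2)))) = Add(16971, Mul(Rational(1, 483923), Pow(1927815228882070, Rational(1, 2))))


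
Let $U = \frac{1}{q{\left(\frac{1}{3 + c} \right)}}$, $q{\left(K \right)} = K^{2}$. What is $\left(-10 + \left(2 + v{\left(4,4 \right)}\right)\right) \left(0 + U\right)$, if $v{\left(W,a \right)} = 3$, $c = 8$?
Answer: $-605$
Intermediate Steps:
$U = 121$ ($U = \frac{1}{\left(\frac{1}{3 + 8}\right)^{2}} = \frac{1}{\left(\frac{1}{11}\right)^{2}} = \frac{1}{\frac{1}{121}} = 121$)
$\left(-10 + \left(2 + v{\left(4,4 \right)}\right)\right) \left(0 + U\right) = \left(-10 + \left(2 + 3\right)\right) \left(0 + 121\right) = \left(-10 + 5\right) 121 = \left(-5\right) 121 = -605$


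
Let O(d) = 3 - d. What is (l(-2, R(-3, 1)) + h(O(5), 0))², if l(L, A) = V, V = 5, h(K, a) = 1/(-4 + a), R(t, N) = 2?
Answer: 361/16 ≈ 22.563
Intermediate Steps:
l(L, A) = 5
(l(-2, R(-3, 1)) + h(O(5), 0))² = (5 + 1/(-4 + 0))² = (5 + 1/(-4))² = (5 - ¼)² = (19/4)² = 361/16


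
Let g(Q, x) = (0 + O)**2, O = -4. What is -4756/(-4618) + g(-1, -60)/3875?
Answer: 9251694/8947375 ≈ 1.0340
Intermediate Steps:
g(Q, x) = 16 (g(Q, x) = (0 - 4)**2 = (-4)**2 = 16)
-4756/(-4618) + g(-1, -60)/3875 = -4756/(-4618) + 16/3875 = -4756*(-1/4618) + 16*(1/3875) = 2378/2309 + 16/3875 = 9251694/8947375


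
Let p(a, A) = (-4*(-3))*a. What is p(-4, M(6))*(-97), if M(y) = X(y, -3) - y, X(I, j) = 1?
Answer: 4656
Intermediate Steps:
M(y) = 1 - y
p(a, A) = 12*a
p(-4, M(6))*(-97) = (12*(-4))*(-97) = -48*(-97) = 4656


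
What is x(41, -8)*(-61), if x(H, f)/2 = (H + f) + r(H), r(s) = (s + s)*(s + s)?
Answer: -824354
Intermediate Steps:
r(s) = 4*s² (r(s) = (2*s)*(2*s) = 4*s²)
x(H, f) = 2*H + 2*f + 8*H² (x(H, f) = 2*((H + f) + 4*H²) = 2*(H + f + 4*H²) = 2*H + 2*f + 8*H²)
x(41, -8)*(-61) = (2*41 + 2*(-8) + 8*41²)*(-61) = (82 - 16 + 8*1681)*(-61) = (82 - 16 + 13448)*(-61) = 13514*(-61) = -824354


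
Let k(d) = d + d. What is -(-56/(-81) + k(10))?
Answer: -1676/81 ≈ -20.691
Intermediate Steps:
k(d) = 2*d
-(-56/(-81) + k(10)) = -(-56/(-81) + 2*10) = -(-1/81*(-56) + 20) = -(56/81 + 20) = -1*1676/81 = -1676/81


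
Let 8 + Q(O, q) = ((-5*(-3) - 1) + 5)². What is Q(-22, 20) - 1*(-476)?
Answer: 829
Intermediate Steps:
Q(O, q) = 353 (Q(O, q) = -8 + ((-5*(-3) - 1) + 5)² = -8 + ((15 - 1) + 5)² = -8 + (14 + 5)² = -8 + 19² = -8 + 361 = 353)
Q(-22, 20) - 1*(-476) = 353 - 1*(-476) = 353 + 476 = 829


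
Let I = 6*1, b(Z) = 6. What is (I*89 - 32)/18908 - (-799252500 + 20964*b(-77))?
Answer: 7554943973315/9454 ≈ 7.9913e+8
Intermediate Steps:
I = 6
(I*89 - 32)/18908 - (-799252500 + 20964*b(-77)) = (6*89 - 32)/18908 - 20964/(1/(-38125 + 6)) = (534 - 32)*(1/18908) - 20964/(1/(-38119)) = 502*(1/18908) - 20964/(-1/38119) = 251/9454 - 20964*(-38119) = 251/9454 + 799126716 = 7554943973315/9454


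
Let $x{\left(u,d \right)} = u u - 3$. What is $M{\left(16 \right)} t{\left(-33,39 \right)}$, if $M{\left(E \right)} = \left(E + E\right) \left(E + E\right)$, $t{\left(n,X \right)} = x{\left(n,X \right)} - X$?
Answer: $1072128$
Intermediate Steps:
$x{\left(u,d \right)} = -3 + u^{2}$ ($x{\left(u,d \right)} = u^{2} - 3 = -3 + u^{2}$)
$t{\left(n,X \right)} = -3 + n^{2} - X$ ($t{\left(n,X \right)} = \left(-3 + n^{2}\right) - X = -3 + n^{2} - X$)
$M{\left(E \right)} = 4 E^{2}$ ($M{\left(E \right)} = 2 E 2 E = 4 E^{2}$)
$M{\left(16 \right)} t{\left(-33,39 \right)} = 4 \cdot 16^{2} \left(-3 + \left(-33\right)^{2} - 39\right) = 4 \cdot 256 \left(-3 + 1089 - 39\right) = 1024 \cdot 1047 = 1072128$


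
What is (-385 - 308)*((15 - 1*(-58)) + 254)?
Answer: -226611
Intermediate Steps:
(-385 - 308)*((15 - 1*(-58)) + 254) = -693*((15 + 58) + 254) = -693*(73 + 254) = -693*327 = -226611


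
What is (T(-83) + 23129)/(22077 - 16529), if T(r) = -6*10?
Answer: 23069/5548 ≈ 4.1581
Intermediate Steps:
T(r) = -60
(T(-83) + 23129)/(22077 - 16529) = (-60 + 23129)/(22077 - 16529) = 23069/5548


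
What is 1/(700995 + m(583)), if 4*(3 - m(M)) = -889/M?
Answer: 2332/1634728225 ≈ 1.4265e-6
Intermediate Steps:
m(M) = 3 + 889/(4*M) (m(M) = 3 - (-889)/(4*M) = 3 + 889/(4*M))
1/(700995 + m(583)) = 1/(700995 + (3 + (889/4)/583)) = 1/(700995 + (3 + (889/4)*(1/583))) = 1/(700995 + (3 + 889/2332)) = 1/(700995 + 7885/2332) = 1/(1634728225/2332) = 2332/1634728225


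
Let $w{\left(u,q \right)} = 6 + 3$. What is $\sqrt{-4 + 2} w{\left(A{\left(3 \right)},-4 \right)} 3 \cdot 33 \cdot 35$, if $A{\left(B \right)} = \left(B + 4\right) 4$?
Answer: $31185 i \sqrt{2} \approx 44102.0 i$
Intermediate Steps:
$A{\left(B \right)} = 16 + 4 B$ ($A{\left(B \right)} = \left(4 + B\right) 4 = 16 + 4 B$)
$w{\left(u,q \right)} = 9$
$\sqrt{-4 + 2} w{\left(A{\left(3 \right)},-4 \right)} 3 \cdot 33 \cdot 35 = \sqrt{-4 + 2} \cdot 9 \cdot 3 \cdot 33 \cdot 35 = \sqrt{-2} \cdot 9 \cdot 3 \cdot 33 \cdot 35 = i \sqrt{2} \cdot 9 \cdot 3 \cdot 33 \cdot 35 = 9 i \sqrt{2} \cdot 3 \cdot 33 \cdot 35 = 27 i \sqrt{2} \cdot 33 \cdot 35 = 891 i \sqrt{2} \cdot 35 = 31185 i \sqrt{2}$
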